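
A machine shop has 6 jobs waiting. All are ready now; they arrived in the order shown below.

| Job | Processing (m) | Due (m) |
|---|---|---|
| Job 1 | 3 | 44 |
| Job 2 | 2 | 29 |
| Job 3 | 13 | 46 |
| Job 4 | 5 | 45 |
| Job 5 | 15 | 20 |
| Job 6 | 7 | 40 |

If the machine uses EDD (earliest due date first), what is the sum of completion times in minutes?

EDD (increasing due date): Job 5 Job 2 Job 6 Job 1 Job 4 Job 3.
Job 5: 0→15
Job 2: 15→17
Job 6: 17→24
Job 1: 24→27
Job 4: 27→32
Job 3: 32→45
Sum = 15+17+24+27+32+45 = 160.

160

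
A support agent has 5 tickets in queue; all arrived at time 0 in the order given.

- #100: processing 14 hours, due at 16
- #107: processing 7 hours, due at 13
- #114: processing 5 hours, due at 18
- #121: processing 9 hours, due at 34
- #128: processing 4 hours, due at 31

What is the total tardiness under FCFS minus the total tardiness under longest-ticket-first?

-17

FIFO (arrival order): #100 #107 #114 #121 #128.
#100: 0→14, due 16, tardiness 0
#107: 14→21, due 13, tardiness 8
#114: 21→26, due 18, tardiness 8
#121: 26→35, due 34, tardiness 1
#128: 35→39, due 31, tardiness 8
Sum = 0+8+8+1+8 = 25.
LPT (decreasing processing time): #100 #121 #107 #114 #128.
#100: 0→14, due 16, tardiness 0
#121: 14→23, due 34, tardiness 0
#107: 23→30, due 13, tardiness 17
#114: 30→35, due 18, tardiness 17
#128: 35→39, due 31, tardiness 8
Sum = 0+0+17+17+8 = 42.
Difference = 25 − 42 = -17.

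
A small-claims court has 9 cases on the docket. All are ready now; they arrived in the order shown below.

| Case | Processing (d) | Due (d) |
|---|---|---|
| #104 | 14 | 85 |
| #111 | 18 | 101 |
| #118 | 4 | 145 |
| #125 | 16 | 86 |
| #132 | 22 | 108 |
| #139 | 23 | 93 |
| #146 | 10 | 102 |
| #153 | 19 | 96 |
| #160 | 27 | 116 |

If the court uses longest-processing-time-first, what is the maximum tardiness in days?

54

LPT (decreasing processing time): #160 #139 #132 #153 #111 #125 #104 #146 #118.
#160: 0→27, due 116, tardiness 0
#139: 27→50, due 93, tardiness 0
#132: 50→72, due 108, tardiness 0
#153: 72→91, due 96, tardiness 0
#111: 91→109, due 101, tardiness 8
#125: 109→125, due 86, tardiness 39
#104: 125→139, due 85, tardiness 54
#146: 139→149, due 102, tardiness 47
#118: 149→153, due 145, tardiness 8
Maximum = 54.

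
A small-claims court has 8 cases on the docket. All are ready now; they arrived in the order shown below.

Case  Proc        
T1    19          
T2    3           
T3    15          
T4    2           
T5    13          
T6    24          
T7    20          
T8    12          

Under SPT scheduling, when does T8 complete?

17

SPT (increasing processing time): T4 T2 T8 T5 T3 T1 T7 T6.
T4: 0→2
T2: 2→5
T8: 5→17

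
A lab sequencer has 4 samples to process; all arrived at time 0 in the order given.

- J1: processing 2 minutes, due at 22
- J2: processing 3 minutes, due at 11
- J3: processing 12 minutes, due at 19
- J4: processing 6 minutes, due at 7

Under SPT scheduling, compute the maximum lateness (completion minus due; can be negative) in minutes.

4

SPT (increasing processing time): J1 J2 J4 J3.
J1: 0→2, due 22, lateness -20
J2: 2→5, due 11, lateness -6
J4: 5→11, due 7, lateness 4
J3: 11→23, due 19, lateness 4
Maximum = 4.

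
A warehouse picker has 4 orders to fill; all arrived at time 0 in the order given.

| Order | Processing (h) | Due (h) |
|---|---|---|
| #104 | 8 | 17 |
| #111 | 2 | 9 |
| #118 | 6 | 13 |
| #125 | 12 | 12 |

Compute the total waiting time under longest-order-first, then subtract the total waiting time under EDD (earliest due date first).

LPT (decreasing processing time): #125 #104 #118 #111.
#125: waits 0, runs 0→12
#104: waits 12, runs 12→20
#118: waits 20, runs 20→26
#111: waits 26, runs 26→28
Sum = 0+12+20+26 = 58.
EDD (increasing due date): #111 #125 #118 #104.
#111: waits 0, runs 0→2
#125: waits 2, runs 2→14
#118: waits 14, runs 14→20
#104: waits 20, runs 20→28
Sum = 0+2+14+20 = 36.
Difference = 58 − 36 = 22.

22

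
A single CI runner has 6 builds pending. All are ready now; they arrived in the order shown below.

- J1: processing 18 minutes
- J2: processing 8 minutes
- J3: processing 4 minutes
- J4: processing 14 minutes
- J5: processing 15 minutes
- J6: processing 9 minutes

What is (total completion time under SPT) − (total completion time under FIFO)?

-55

SPT (increasing processing time): J3 J2 J6 J4 J5 J1.
J3: 0→4
J2: 4→12
J6: 12→21
J4: 21→35
J5: 35→50
J1: 50→68
Sum = 4+12+21+35+50+68 = 190.
FIFO (arrival order): J1 J2 J3 J4 J5 J6.
J1: 0→18
J2: 18→26
J3: 26→30
J4: 30→44
J5: 44→59
J6: 59→68
Sum = 18+26+30+44+59+68 = 245.
Difference = 190 − 245 = -55.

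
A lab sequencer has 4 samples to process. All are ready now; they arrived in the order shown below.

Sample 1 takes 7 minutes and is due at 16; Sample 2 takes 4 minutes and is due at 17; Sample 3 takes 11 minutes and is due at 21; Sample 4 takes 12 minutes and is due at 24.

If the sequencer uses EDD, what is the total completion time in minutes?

EDD (increasing due date): Sample 1 Sample 2 Sample 3 Sample 4.
Sample 1: 0→7
Sample 2: 7→11
Sample 3: 11→22
Sample 4: 22→34
Sum = 7+11+22+34 = 74.

74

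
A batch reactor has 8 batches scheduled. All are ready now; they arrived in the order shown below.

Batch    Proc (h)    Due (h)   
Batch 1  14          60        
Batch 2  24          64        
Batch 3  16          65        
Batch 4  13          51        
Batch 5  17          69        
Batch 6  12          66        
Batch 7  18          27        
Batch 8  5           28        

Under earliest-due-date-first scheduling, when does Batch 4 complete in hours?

36

EDD (increasing due date): Batch 7 Batch 8 Batch 4 Batch 1 Batch 2 Batch 3 Batch 6 Batch 5.
Batch 7: 0→18
Batch 8: 18→23
Batch 4: 23→36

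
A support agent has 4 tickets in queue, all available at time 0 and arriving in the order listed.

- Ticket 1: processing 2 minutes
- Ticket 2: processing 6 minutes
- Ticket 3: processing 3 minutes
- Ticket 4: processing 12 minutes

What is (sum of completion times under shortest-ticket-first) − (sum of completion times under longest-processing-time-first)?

-33

SPT (increasing processing time): Ticket 1 Ticket 3 Ticket 2 Ticket 4.
Ticket 1: 0→2
Ticket 3: 2→5
Ticket 2: 5→11
Ticket 4: 11→23
Sum = 2+5+11+23 = 41.
LPT (decreasing processing time): Ticket 4 Ticket 2 Ticket 3 Ticket 1.
Ticket 4: 0→12
Ticket 2: 12→18
Ticket 3: 18→21
Ticket 1: 21→23
Sum = 12+18+21+23 = 74.
Difference = 41 − 74 = -33.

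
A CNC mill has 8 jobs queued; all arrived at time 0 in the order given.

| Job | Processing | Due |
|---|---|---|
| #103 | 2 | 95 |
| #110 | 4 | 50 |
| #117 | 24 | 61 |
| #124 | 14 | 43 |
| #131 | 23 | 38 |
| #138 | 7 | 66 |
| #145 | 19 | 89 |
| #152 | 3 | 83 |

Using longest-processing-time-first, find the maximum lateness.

41

LPT (decreasing processing time): #117 #131 #145 #124 #138 #110 #152 #103.
#117: 0→24, due 61, lateness -37
#131: 24→47, due 38, lateness 9
#145: 47→66, due 89, lateness -23
#124: 66→80, due 43, lateness 37
#138: 80→87, due 66, lateness 21
#110: 87→91, due 50, lateness 41
#152: 91→94, due 83, lateness 11
#103: 94→96, due 95, lateness 1
Maximum = 41.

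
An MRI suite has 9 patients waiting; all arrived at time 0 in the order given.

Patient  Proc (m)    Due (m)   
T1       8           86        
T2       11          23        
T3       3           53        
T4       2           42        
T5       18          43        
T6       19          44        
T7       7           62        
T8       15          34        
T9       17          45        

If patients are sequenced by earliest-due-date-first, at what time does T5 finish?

EDD (increasing due date): T2 T8 T4 T5 T6 T9 T3 T7 T1.
T2: 0→11
T8: 11→26
T4: 26→28
T5: 28→46

46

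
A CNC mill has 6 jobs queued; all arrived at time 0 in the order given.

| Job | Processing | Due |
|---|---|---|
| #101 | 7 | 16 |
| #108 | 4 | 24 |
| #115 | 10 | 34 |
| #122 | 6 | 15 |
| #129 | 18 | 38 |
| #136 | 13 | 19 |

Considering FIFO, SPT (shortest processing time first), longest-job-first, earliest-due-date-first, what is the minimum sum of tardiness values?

39

FIFO (arrival order): #101 #108 #115 #122 #129 #136.
#101: 0→7, due 16, tardiness 0
#108: 7→11, due 24, tardiness 0
#115: 11→21, due 34, tardiness 0
#122: 21→27, due 15, tardiness 12
#129: 27→45, due 38, tardiness 7
#136: 45→58, due 19, tardiness 39
Sum = 0+0+0+12+7+39 = 58.
SPT (increasing processing time): #108 #122 #101 #115 #136 #129.
#108: 0→4, due 24, tardiness 0
#122: 4→10, due 15, tardiness 0
#101: 10→17, due 16, tardiness 1
#115: 17→27, due 34, tardiness 0
#136: 27→40, due 19, tardiness 21
#129: 40→58, due 38, tardiness 20
Sum = 0+0+1+0+21+20 = 42.
LPT (decreasing processing time): #129 #136 #115 #101 #122 #108.
#129: 0→18, due 38, tardiness 0
#136: 18→31, due 19, tardiness 12
#115: 31→41, due 34, tardiness 7
#101: 41→48, due 16, tardiness 32
#122: 48→54, due 15, tardiness 39
#108: 54→58, due 24, tardiness 34
Sum = 0+12+7+32+39+34 = 124.
EDD (increasing due date): #122 #101 #136 #108 #115 #129.
#122: 0→6, due 15, tardiness 0
#101: 6→13, due 16, tardiness 0
#136: 13→26, due 19, tardiness 7
#108: 26→30, due 24, tardiness 6
#115: 30→40, due 34, tardiness 6
#129: 40→58, due 38, tardiness 20
Sum = 0+0+7+6+6+20 = 39.
FIFO 58, SPT 42, LPT 124, EDD 39 → minimum 39.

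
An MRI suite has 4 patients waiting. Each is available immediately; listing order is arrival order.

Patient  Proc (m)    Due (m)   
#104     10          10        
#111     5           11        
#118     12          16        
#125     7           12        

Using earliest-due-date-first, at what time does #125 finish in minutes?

22

EDD (increasing due date): #104 #111 #125 #118.
#104: 0→10
#111: 10→15
#125: 15→22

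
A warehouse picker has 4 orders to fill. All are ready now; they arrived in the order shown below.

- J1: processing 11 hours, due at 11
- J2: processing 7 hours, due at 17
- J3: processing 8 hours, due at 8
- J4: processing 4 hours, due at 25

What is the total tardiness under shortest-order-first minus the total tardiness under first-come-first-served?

6

SPT (increasing processing time): J4 J2 J3 J1.
J4: 0→4, due 25, tardiness 0
J2: 4→11, due 17, tardiness 0
J3: 11→19, due 8, tardiness 11
J1: 19→30, due 11, tardiness 19
Sum = 0+0+11+19 = 30.
FIFO (arrival order): J1 J2 J3 J4.
J1: 0→11, due 11, tardiness 0
J2: 11→18, due 17, tardiness 1
J3: 18→26, due 8, tardiness 18
J4: 26→30, due 25, tardiness 5
Sum = 0+1+18+5 = 24.
Difference = 30 − 24 = 6.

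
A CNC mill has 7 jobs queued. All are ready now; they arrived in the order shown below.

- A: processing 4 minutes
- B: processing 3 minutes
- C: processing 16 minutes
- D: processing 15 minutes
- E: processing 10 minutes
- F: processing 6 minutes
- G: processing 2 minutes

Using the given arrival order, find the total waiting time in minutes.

FIFO (arrival order): A B C D E F G.
A: waits 0, runs 0→4
B: waits 4, runs 4→7
C: waits 7, runs 7→23
D: waits 23, runs 23→38
E: waits 38, runs 38→48
F: waits 48, runs 48→54
G: waits 54, runs 54→56
Sum = 0+4+7+23+38+48+54 = 174.

174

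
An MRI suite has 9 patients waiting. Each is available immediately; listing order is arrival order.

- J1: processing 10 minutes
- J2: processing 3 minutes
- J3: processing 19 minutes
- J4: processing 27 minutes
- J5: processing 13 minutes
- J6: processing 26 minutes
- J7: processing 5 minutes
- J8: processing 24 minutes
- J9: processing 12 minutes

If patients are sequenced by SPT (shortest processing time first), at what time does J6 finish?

112

SPT (increasing processing time): J2 J7 J1 J9 J5 J3 J8 J6 J4.
J2: 0→3
J7: 3→8
J1: 8→18
J9: 18→30
J5: 30→43
J3: 43→62
J8: 62→86
J6: 86→112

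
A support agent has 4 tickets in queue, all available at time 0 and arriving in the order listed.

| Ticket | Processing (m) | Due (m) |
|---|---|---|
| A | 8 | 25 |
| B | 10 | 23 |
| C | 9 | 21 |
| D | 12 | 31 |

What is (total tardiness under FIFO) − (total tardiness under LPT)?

-10

FIFO (arrival order): A B C D.
A: 0→8, due 25, tardiness 0
B: 8→18, due 23, tardiness 0
C: 18→27, due 21, tardiness 6
D: 27→39, due 31, tardiness 8
Sum = 0+0+6+8 = 14.
LPT (decreasing processing time): D B C A.
D: 0→12, due 31, tardiness 0
B: 12→22, due 23, tardiness 0
C: 22→31, due 21, tardiness 10
A: 31→39, due 25, tardiness 14
Sum = 0+0+10+14 = 24.
Difference = 14 − 24 = -10.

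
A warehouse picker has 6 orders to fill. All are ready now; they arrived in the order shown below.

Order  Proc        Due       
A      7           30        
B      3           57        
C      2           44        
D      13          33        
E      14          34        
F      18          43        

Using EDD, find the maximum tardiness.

10

EDD (increasing due date): A D E F C B.
A: 0→7, due 30, tardiness 0
D: 7→20, due 33, tardiness 0
E: 20→34, due 34, tardiness 0
F: 34→52, due 43, tardiness 9
C: 52→54, due 44, tardiness 10
B: 54→57, due 57, tardiness 0
Maximum = 10.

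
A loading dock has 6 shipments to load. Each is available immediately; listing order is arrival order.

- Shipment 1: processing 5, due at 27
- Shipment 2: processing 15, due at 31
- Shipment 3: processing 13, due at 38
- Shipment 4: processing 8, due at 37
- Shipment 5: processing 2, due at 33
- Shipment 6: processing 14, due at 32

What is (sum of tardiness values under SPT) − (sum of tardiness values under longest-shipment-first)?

SPT (increasing processing time): Shipment 5 Shipment 1 Shipment 4 Shipment 3 Shipment 6 Shipment 2.
Shipment 5: 0→2, due 33, tardiness 0
Shipment 1: 2→7, due 27, tardiness 0
Shipment 4: 7→15, due 37, tardiness 0
Shipment 3: 15→28, due 38, tardiness 0
Shipment 6: 28→42, due 32, tardiness 10
Shipment 2: 42→57, due 31, tardiness 26
Sum = 0+0+0+0+10+26 = 36.
LPT (decreasing processing time): Shipment 2 Shipment 6 Shipment 3 Shipment 4 Shipment 1 Shipment 5.
Shipment 2: 0→15, due 31, tardiness 0
Shipment 6: 15→29, due 32, tardiness 0
Shipment 3: 29→42, due 38, tardiness 4
Shipment 4: 42→50, due 37, tardiness 13
Shipment 1: 50→55, due 27, tardiness 28
Shipment 5: 55→57, due 33, tardiness 24
Sum = 0+0+4+13+28+24 = 69.
Difference = 36 − 69 = -33.

-33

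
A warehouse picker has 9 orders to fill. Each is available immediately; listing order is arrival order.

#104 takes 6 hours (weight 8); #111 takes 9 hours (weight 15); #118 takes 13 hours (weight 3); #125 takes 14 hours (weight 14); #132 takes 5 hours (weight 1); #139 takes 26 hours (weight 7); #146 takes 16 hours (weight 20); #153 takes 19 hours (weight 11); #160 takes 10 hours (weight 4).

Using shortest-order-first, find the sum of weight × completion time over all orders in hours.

4738

SPT (increasing processing time): #132 #104 #111 #160 #118 #125 #146 #153 #139.
#132: finishes 5, weight 1, w·C = 5
#104: finishes 11, weight 8, w·C = 88
#111: finishes 20, weight 15, w·C = 300
#160: finishes 30, weight 4, w·C = 120
#118: finishes 43, weight 3, w·C = 129
#125: finishes 57, weight 14, w·C = 798
#146: finishes 73, weight 20, w·C = 1460
#153: finishes 92, weight 11, w·C = 1012
#139: finishes 118, weight 7, w·C = 826
Sum = 5+88+300+120+129+798+1460+1012+826 = 4738.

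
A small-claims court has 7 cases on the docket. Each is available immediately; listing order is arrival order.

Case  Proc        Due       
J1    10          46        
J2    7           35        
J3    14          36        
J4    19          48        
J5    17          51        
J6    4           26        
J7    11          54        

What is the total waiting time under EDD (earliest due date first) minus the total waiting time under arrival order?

EDD (increasing due date): J6 J2 J3 J1 J4 J5 J7.
J6: waits 0, runs 0→4
J2: waits 4, runs 4→11
J3: waits 11, runs 11→25
J1: waits 25, runs 25→35
J4: waits 35, runs 35→54
J5: waits 54, runs 54→71
J7: waits 71, runs 71→82
Sum = 0+4+11+25+35+54+71 = 200.
FIFO (arrival order): J1 J2 J3 J4 J5 J6 J7.
J1: waits 0, runs 0→10
J2: waits 10, runs 10→17
J3: waits 17, runs 17→31
J4: waits 31, runs 31→50
J5: waits 50, runs 50→67
J6: waits 67, runs 67→71
J7: waits 71, runs 71→82
Sum = 0+10+17+31+50+67+71 = 246.
Difference = 200 − 246 = -46.

-46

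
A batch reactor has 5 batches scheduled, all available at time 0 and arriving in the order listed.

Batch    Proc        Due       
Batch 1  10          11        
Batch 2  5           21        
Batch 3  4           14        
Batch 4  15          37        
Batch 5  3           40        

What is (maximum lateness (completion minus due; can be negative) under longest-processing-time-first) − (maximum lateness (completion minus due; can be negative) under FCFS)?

LPT (decreasing processing time): Batch 4 Batch 1 Batch 2 Batch 3 Batch 5.
Batch 4: 0→15, due 37, lateness -22
Batch 1: 15→25, due 11, lateness 14
Batch 2: 25→30, due 21, lateness 9
Batch 3: 30→34, due 14, lateness 20
Batch 5: 34→37, due 40, lateness -3
Maximum = 20.
FIFO (arrival order): Batch 1 Batch 2 Batch 3 Batch 4 Batch 5.
Batch 1: 0→10, due 11, lateness -1
Batch 2: 10→15, due 21, lateness -6
Batch 3: 15→19, due 14, lateness 5
Batch 4: 19→34, due 37, lateness -3
Batch 5: 34→37, due 40, lateness -3
Maximum = 5.
Difference = 20 − 5 = 15.

15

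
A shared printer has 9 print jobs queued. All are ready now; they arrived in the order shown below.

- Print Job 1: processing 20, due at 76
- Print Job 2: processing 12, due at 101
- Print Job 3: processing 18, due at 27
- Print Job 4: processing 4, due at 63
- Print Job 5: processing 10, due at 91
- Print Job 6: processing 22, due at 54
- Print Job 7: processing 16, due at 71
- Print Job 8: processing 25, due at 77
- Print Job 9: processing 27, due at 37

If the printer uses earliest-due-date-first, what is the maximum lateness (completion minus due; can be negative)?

EDD (increasing due date): Print Job 3 Print Job 9 Print Job 6 Print Job 4 Print Job 7 Print Job 1 Print Job 8 Print Job 5 Print Job 2.
Print Job 3: 0→18, due 27, lateness -9
Print Job 9: 18→45, due 37, lateness 8
Print Job 6: 45→67, due 54, lateness 13
Print Job 4: 67→71, due 63, lateness 8
Print Job 7: 71→87, due 71, lateness 16
Print Job 1: 87→107, due 76, lateness 31
Print Job 8: 107→132, due 77, lateness 55
Print Job 5: 132→142, due 91, lateness 51
Print Job 2: 142→154, due 101, lateness 53
Maximum = 55.

55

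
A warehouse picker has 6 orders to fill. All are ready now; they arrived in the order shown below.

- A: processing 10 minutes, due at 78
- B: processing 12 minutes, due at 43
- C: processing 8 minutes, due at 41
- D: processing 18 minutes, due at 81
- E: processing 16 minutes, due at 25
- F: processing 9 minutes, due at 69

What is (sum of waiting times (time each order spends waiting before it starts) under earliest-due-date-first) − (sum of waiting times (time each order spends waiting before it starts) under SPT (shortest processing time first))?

EDD (increasing due date): E C B F A D.
E: waits 0, runs 0→16
C: waits 16, runs 16→24
B: waits 24, runs 24→36
F: waits 36, runs 36→45
A: waits 45, runs 45→55
D: waits 55, runs 55→73
Sum = 0+16+24+36+45+55 = 176.
SPT (increasing processing time): C F A B E D.
C: waits 0, runs 0→8
F: waits 8, runs 8→17
A: waits 17, runs 17→27
B: waits 27, runs 27→39
E: waits 39, runs 39→55
D: waits 55, runs 55→73
Sum = 0+8+17+27+39+55 = 146.
Difference = 176 − 146 = 30.

30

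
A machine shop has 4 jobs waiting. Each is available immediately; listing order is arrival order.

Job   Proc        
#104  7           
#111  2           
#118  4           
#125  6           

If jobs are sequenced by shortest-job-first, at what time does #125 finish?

SPT (increasing processing time): #111 #118 #125 #104.
#111: 0→2
#118: 2→6
#125: 6→12

12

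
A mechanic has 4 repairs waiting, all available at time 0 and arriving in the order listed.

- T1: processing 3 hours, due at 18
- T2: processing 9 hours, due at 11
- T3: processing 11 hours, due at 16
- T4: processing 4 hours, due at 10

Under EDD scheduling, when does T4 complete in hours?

EDD (increasing due date): T4 T2 T3 T1.
T4: 0→4

4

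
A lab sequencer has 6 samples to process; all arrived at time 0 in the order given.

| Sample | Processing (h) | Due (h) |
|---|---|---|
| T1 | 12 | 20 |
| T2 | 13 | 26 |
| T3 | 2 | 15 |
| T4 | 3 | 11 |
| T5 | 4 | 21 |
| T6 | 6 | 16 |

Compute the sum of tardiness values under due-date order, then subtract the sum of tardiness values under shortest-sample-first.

EDD (increasing due date): T4 T3 T6 T1 T5 T2.
T4: 0→3, due 11, tardiness 0
T3: 3→5, due 15, tardiness 0
T6: 5→11, due 16, tardiness 0
T1: 11→23, due 20, tardiness 3
T5: 23→27, due 21, tardiness 6
T2: 27→40, due 26, tardiness 14
Sum = 0+0+0+3+6+14 = 23.
SPT (increasing processing time): T3 T4 T5 T6 T1 T2.
T3: 0→2, due 15, tardiness 0
T4: 2→5, due 11, tardiness 0
T5: 5→9, due 21, tardiness 0
T6: 9→15, due 16, tardiness 0
T1: 15→27, due 20, tardiness 7
T2: 27→40, due 26, tardiness 14
Sum = 0+0+0+0+7+14 = 21.
Difference = 23 − 21 = 2.

2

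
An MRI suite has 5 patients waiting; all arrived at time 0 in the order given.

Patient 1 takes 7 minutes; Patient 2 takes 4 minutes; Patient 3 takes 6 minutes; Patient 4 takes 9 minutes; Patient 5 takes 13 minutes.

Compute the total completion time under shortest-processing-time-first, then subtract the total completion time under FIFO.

-4

SPT (increasing processing time): Patient 2 Patient 3 Patient 1 Patient 4 Patient 5.
Patient 2: 0→4
Patient 3: 4→10
Patient 1: 10→17
Patient 4: 17→26
Patient 5: 26→39
Sum = 4+10+17+26+39 = 96.
FIFO (arrival order): Patient 1 Patient 2 Patient 3 Patient 4 Patient 5.
Patient 1: 0→7
Patient 2: 7→11
Patient 3: 11→17
Patient 4: 17→26
Patient 5: 26→39
Sum = 7+11+17+26+39 = 100.
Difference = 96 − 100 = -4.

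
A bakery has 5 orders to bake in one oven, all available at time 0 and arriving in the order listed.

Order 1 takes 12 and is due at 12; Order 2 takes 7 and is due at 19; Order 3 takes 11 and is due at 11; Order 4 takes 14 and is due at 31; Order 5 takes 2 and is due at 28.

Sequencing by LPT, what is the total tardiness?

83

LPT (decreasing processing time): Order 4 Order 1 Order 3 Order 2 Order 5.
Order 4: 0→14, due 31, tardiness 0
Order 1: 14→26, due 12, tardiness 14
Order 3: 26→37, due 11, tardiness 26
Order 2: 37→44, due 19, tardiness 25
Order 5: 44→46, due 28, tardiness 18
Sum = 0+14+26+25+18 = 83.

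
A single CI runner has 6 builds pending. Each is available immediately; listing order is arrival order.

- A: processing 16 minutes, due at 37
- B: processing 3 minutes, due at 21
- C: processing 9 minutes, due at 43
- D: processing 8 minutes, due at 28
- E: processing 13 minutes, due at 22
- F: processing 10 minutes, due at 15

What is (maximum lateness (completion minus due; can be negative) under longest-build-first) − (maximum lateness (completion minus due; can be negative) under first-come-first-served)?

-6

LPT (decreasing processing time): A E F C D B.
A: 0→16, due 37, lateness -21
E: 16→29, due 22, lateness 7
F: 29→39, due 15, lateness 24
C: 39→48, due 43, lateness 5
D: 48→56, due 28, lateness 28
B: 56→59, due 21, lateness 38
Maximum = 38.
FIFO (arrival order): A B C D E F.
A: 0→16, due 37, lateness -21
B: 16→19, due 21, lateness -2
C: 19→28, due 43, lateness -15
D: 28→36, due 28, lateness 8
E: 36→49, due 22, lateness 27
F: 49→59, due 15, lateness 44
Maximum = 44.
Difference = 38 − 44 = -6.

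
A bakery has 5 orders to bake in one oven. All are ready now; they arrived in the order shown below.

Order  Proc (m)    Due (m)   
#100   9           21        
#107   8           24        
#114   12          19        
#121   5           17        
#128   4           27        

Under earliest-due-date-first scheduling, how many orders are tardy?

3

EDD (increasing due date): #121 #114 #100 #107 #128.
#121: 0→5, due 17, tardiness 0
#114: 5→17, due 19, tardiness 0
#100: 17→26, due 21, tardiness 5
#107: 26→34, due 24, tardiness 10
#128: 34→38, due 27, tardiness 11
Late orders: 3.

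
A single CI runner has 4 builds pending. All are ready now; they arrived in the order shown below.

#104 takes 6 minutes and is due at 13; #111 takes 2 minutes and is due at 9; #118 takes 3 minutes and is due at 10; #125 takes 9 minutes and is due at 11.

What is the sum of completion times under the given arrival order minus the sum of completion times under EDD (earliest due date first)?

FIFO (arrival order): #104 #111 #118 #125.
#104: 0→6
#111: 6→8
#118: 8→11
#125: 11→20
Sum = 6+8+11+20 = 45.
EDD (increasing due date): #111 #118 #125 #104.
#111: 0→2
#118: 2→5
#125: 5→14
#104: 14→20
Sum = 2+5+14+20 = 41.
Difference = 45 − 41 = 4.

4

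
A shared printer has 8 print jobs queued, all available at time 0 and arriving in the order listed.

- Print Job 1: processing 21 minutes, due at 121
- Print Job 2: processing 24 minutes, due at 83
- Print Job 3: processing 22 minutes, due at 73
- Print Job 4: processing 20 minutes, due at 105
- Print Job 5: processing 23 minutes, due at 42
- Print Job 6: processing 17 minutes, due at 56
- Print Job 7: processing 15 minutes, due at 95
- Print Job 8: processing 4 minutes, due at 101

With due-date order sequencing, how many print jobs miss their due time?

EDD (increasing due date): Print Job 5 Print Job 6 Print Job 3 Print Job 2 Print Job 7 Print Job 8 Print Job 4 Print Job 1.
Print Job 5: 0→23, due 42, tardiness 0
Print Job 6: 23→40, due 56, tardiness 0
Print Job 3: 40→62, due 73, tardiness 0
Print Job 2: 62→86, due 83, tardiness 3
Print Job 7: 86→101, due 95, tardiness 6
Print Job 8: 101→105, due 101, tardiness 4
Print Job 4: 105→125, due 105, tardiness 20
Print Job 1: 125→146, due 121, tardiness 25
Late print jobs: 5.

5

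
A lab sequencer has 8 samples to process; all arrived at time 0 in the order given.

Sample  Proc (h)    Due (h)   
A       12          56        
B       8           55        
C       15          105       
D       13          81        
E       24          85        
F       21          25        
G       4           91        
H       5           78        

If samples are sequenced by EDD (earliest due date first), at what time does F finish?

EDD (increasing due date): F B A H D E G C.
F: 0→21

21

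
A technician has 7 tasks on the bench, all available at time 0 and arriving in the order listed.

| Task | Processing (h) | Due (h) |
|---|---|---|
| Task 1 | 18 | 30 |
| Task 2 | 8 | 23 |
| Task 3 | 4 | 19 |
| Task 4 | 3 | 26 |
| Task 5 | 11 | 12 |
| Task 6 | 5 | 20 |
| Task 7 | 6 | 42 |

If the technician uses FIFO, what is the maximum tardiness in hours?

FIFO (arrival order): Task 1 Task 2 Task 3 Task 4 Task 5 Task 6 Task 7.
Task 1: 0→18, due 30, tardiness 0
Task 2: 18→26, due 23, tardiness 3
Task 3: 26→30, due 19, tardiness 11
Task 4: 30→33, due 26, tardiness 7
Task 5: 33→44, due 12, tardiness 32
Task 6: 44→49, due 20, tardiness 29
Task 7: 49→55, due 42, tardiness 13
Maximum = 32.

32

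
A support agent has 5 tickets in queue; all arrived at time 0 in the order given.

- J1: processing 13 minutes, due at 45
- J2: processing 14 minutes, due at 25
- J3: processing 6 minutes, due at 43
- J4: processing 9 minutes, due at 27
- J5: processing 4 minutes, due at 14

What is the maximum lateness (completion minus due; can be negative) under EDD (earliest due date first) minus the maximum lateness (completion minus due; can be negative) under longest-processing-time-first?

EDD (increasing due date): J5 J2 J4 J3 J1.
J5: 0→4, due 14, lateness -10
J2: 4→18, due 25, lateness -7
J4: 18→27, due 27, lateness 0
J3: 27→33, due 43, lateness -10
J1: 33→46, due 45, lateness 1
Maximum = 1.
LPT (decreasing processing time): J2 J1 J4 J3 J5.
J2: 0→14, due 25, lateness -11
J1: 14→27, due 45, lateness -18
J4: 27→36, due 27, lateness 9
J3: 36→42, due 43, lateness -1
J5: 42→46, due 14, lateness 32
Maximum = 32.
Difference = 1 − 32 = -31.

-31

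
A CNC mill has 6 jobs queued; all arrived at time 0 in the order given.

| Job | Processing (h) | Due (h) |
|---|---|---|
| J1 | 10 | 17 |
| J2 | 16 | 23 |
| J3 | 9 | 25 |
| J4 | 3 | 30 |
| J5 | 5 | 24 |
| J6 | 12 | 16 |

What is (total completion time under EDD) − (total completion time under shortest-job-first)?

73

EDD (increasing due date): J6 J1 J2 J5 J3 J4.
J6: 0→12
J1: 12→22
J2: 22→38
J5: 38→43
J3: 43→52
J4: 52→55
Sum = 12+22+38+43+52+55 = 222.
SPT (increasing processing time): J4 J5 J3 J1 J6 J2.
J4: 0→3
J5: 3→8
J3: 8→17
J1: 17→27
J6: 27→39
J2: 39→55
Sum = 3+8+17+27+39+55 = 149.
Difference = 222 − 149 = 73.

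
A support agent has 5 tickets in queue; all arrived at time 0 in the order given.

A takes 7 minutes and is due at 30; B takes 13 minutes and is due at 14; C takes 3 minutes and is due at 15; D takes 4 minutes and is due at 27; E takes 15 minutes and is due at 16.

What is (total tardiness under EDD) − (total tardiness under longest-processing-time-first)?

EDD (increasing due date): B C E D A.
B: 0→13, due 14, tardiness 0
C: 13→16, due 15, tardiness 1
E: 16→31, due 16, tardiness 15
D: 31→35, due 27, tardiness 8
A: 35→42, due 30, tardiness 12
Sum = 0+1+15+8+12 = 36.
LPT (decreasing processing time): E B A D C.
E: 0→15, due 16, tardiness 0
B: 15→28, due 14, tardiness 14
A: 28→35, due 30, tardiness 5
D: 35→39, due 27, tardiness 12
C: 39→42, due 15, tardiness 27
Sum = 0+14+5+12+27 = 58.
Difference = 36 − 58 = -22.

-22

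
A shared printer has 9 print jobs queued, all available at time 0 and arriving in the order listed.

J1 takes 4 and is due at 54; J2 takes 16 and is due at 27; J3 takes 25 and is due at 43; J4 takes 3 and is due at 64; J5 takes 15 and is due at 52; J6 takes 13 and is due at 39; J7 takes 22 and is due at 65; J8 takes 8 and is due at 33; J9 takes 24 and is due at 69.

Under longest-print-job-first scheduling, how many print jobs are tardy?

LPT (decreasing processing time): J3 J9 J7 J2 J5 J6 J8 J1 J4.
J3: 0→25, due 43, tardiness 0
J9: 25→49, due 69, tardiness 0
J7: 49→71, due 65, tardiness 6
J2: 71→87, due 27, tardiness 60
J5: 87→102, due 52, tardiness 50
J6: 102→115, due 39, tardiness 76
J8: 115→123, due 33, tardiness 90
J1: 123→127, due 54, tardiness 73
J4: 127→130, due 64, tardiness 66
Late print jobs: 7.

7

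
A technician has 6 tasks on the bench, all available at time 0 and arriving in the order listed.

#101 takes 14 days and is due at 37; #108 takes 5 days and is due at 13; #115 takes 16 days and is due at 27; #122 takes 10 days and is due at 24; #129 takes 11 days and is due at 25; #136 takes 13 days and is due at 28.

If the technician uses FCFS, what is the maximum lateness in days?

FIFO (arrival order): #101 #108 #115 #122 #129 #136.
#101: 0→14, due 37, lateness -23
#108: 14→19, due 13, lateness 6
#115: 19→35, due 27, lateness 8
#122: 35→45, due 24, lateness 21
#129: 45→56, due 25, lateness 31
#136: 56→69, due 28, lateness 41
Maximum = 41.

41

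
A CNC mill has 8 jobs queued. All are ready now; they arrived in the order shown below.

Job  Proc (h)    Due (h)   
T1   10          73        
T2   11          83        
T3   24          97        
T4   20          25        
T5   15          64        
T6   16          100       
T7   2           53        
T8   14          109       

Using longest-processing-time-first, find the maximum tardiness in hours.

59

LPT (decreasing processing time): T3 T4 T6 T5 T8 T2 T1 T7.
T3: 0→24, due 97, tardiness 0
T4: 24→44, due 25, tardiness 19
T6: 44→60, due 100, tardiness 0
T5: 60→75, due 64, tardiness 11
T8: 75→89, due 109, tardiness 0
T2: 89→100, due 83, tardiness 17
T1: 100→110, due 73, tardiness 37
T7: 110→112, due 53, tardiness 59
Maximum = 59.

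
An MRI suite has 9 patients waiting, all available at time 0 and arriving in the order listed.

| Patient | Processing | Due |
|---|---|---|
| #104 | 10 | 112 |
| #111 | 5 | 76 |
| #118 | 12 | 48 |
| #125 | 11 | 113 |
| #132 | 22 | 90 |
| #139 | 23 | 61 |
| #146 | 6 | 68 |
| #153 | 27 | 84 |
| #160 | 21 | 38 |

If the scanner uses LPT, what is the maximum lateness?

LPT (decreasing processing time): #153 #139 #132 #160 #118 #125 #104 #146 #111.
#153: 0→27, due 84, lateness -57
#139: 27→50, due 61, lateness -11
#132: 50→72, due 90, lateness -18
#160: 72→93, due 38, lateness 55
#118: 93→105, due 48, lateness 57
#125: 105→116, due 113, lateness 3
#104: 116→126, due 112, lateness 14
#146: 126→132, due 68, lateness 64
#111: 132→137, due 76, lateness 61
Maximum = 64.

64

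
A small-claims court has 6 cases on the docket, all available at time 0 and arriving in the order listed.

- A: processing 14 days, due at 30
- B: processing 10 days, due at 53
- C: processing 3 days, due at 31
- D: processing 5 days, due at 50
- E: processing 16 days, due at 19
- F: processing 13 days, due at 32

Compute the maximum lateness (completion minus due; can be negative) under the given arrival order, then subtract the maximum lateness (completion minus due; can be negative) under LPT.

FIFO (arrival order): A B C D E F.
A: 0→14, due 30, lateness -16
B: 14→24, due 53, lateness -29
C: 24→27, due 31, lateness -4
D: 27→32, due 50, lateness -18
E: 32→48, due 19, lateness 29
F: 48→61, due 32, lateness 29
Maximum = 29.
LPT (decreasing processing time): E A F B D C.
E: 0→16, due 19, lateness -3
A: 16→30, due 30, lateness 0
F: 30→43, due 32, lateness 11
B: 43→53, due 53, lateness 0
D: 53→58, due 50, lateness 8
C: 58→61, due 31, lateness 30
Maximum = 30.
Difference = 29 − 30 = -1.

-1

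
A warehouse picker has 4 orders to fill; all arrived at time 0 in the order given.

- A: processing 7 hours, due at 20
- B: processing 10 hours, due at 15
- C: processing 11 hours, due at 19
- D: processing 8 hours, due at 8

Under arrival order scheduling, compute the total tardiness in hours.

FIFO (arrival order): A B C D.
A: 0→7, due 20, tardiness 0
B: 7→17, due 15, tardiness 2
C: 17→28, due 19, tardiness 9
D: 28→36, due 8, tardiness 28
Sum = 0+2+9+28 = 39.

39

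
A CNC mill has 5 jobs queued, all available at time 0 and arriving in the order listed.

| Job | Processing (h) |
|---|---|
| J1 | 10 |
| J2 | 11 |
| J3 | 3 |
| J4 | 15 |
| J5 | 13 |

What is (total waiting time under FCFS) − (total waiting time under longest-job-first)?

FIFO (arrival order): J1 J2 J3 J4 J5.
J1: waits 0, runs 0→10
J2: waits 10, runs 10→21
J3: waits 21, runs 21→24
J4: waits 24, runs 24→39
J5: waits 39, runs 39→52
Sum = 0+10+21+24+39 = 94.
LPT (decreasing processing time): J4 J5 J2 J1 J3.
J4: waits 0, runs 0→15
J5: waits 15, runs 15→28
J2: waits 28, runs 28→39
J1: waits 39, runs 39→49
J3: waits 49, runs 49→52
Sum = 0+15+28+39+49 = 131.
Difference = 94 − 131 = -37.

-37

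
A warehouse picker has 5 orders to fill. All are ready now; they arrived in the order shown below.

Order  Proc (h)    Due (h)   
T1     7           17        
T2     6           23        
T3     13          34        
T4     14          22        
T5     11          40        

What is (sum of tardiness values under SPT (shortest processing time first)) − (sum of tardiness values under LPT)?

SPT (increasing processing time): T2 T1 T5 T3 T4.
T2: 0→6, due 23, tardiness 0
T1: 6→13, due 17, tardiness 0
T5: 13→24, due 40, tardiness 0
T3: 24→37, due 34, tardiness 3
T4: 37→51, due 22, tardiness 29
Sum = 0+0+0+3+29 = 32.
LPT (decreasing processing time): T4 T3 T5 T1 T2.
T4: 0→14, due 22, tardiness 0
T3: 14→27, due 34, tardiness 0
T5: 27→38, due 40, tardiness 0
T1: 38→45, due 17, tardiness 28
T2: 45→51, due 23, tardiness 28
Sum = 0+0+0+28+28 = 56.
Difference = 32 − 56 = -24.

-24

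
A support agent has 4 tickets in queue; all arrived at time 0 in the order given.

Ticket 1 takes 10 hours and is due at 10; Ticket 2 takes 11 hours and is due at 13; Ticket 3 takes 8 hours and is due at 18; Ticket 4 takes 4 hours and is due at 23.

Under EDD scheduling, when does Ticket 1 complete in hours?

10

EDD (increasing due date): Ticket 1 Ticket 2 Ticket 3 Ticket 4.
Ticket 1: 0→10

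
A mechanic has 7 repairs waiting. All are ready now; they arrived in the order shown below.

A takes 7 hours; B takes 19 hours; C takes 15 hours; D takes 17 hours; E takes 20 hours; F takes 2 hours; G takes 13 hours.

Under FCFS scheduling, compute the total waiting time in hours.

FIFO (arrival order): A B C D E F G.
A: waits 0, runs 0→7
B: waits 7, runs 7→26
C: waits 26, runs 26→41
D: waits 41, runs 41→58
E: waits 58, runs 58→78
F: waits 78, runs 78→80
G: waits 80, runs 80→93
Sum = 0+7+26+41+58+78+80 = 290.

290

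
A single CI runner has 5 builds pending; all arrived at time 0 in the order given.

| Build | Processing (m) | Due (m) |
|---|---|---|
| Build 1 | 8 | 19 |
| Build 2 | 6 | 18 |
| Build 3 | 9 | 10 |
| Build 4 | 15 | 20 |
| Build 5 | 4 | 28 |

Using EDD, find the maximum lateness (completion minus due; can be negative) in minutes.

18

EDD (increasing due date): Build 3 Build 2 Build 1 Build 4 Build 5.
Build 3: 0→9, due 10, lateness -1
Build 2: 9→15, due 18, lateness -3
Build 1: 15→23, due 19, lateness 4
Build 4: 23→38, due 20, lateness 18
Build 5: 38→42, due 28, lateness 14
Maximum = 18.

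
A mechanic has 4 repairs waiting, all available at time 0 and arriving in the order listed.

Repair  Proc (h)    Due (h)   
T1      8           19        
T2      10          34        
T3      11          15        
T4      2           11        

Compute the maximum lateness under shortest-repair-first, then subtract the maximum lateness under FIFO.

-4

SPT (increasing processing time): T4 T1 T2 T3.
T4: 0→2, due 11, lateness -9
T1: 2→10, due 19, lateness -9
T2: 10→20, due 34, lateness -14
T3: 20→31, due 15, lateness 16
Maximum = 16.
FIFO (arrival order): T1 T2 T3 T4.
T1: 0→8, due 19, lateness -11
T2: 8→18, due 34, lateness -16
T3: 18→29, due 15, lateness 14
T4: 29→31, due 11, lateness 20
Maximum = 20.
Difference = 16 − 20 = -4.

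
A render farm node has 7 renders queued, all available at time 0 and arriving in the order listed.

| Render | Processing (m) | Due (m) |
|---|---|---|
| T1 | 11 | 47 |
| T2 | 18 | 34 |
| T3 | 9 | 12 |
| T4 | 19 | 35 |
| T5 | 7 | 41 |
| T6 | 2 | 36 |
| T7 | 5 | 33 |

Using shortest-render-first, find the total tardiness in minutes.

SPT (increasing processing time): T6 T7 T5 T3 T1 T2 T4.
T6: 0→2, due 36, tardiness 0
T7: 2→7, due 33, tardiness 0
T5: 7→14, due 41, tardiness 0
T3: 14→23, due 12, tardiness 11
T1: 23→34, due 47, tardiness 0
T2: 34→52, due 34, tardiness 18
T4: 52→71, due 35, tardiness 36
Sum = 0+0+0+11+0+18+36 = 65.

65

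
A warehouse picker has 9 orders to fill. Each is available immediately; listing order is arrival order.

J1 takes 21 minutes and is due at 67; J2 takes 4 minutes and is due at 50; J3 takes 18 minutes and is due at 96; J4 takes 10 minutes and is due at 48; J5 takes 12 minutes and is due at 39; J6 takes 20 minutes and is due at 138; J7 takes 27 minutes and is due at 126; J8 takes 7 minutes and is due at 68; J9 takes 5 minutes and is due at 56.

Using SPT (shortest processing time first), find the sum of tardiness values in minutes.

SPT (increasing processing time): J2 J9 J8 J4 J5 J3 J6 J1 J7.
J2: 0→4, due 50, tardiness 0
J9: 4→9, due 56, tardiness 0
J8: 9→16, due 68, tardiness 0
J4: 16→26, due 48, tardiness 0
J5: 26→38, due 39, tardiness 0
J3: 38→56, due 96, tardiness 0
J6: 56→76, due 138, tardiness 0
J1: 76→97, due 67, tardiness 30
J7: 97→124, due 126, tardiness 0
Sum = 0+0+0+0+0+0+0+30+0 = 30.

30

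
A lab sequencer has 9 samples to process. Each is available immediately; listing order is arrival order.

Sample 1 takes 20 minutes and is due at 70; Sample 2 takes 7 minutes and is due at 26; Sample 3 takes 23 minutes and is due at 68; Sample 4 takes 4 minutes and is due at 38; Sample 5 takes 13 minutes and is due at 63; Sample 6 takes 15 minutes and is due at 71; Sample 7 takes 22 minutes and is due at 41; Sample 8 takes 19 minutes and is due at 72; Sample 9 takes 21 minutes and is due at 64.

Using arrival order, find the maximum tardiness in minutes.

80

FIFO (arrival order): Sample 1 Sample 2 Sample 3 Sample 4 Sample 5 Sample 6 Sample 7 Sample 8 Sample 9.
Sample 1: 0→20, due 70, tardiness 0
Sample 2: 20→27, due 26, tardiness 1
Sample 3: 27→50, due 68, tardiness 0
Sample 4: 50→54, due 38, tardiness 16
Sample 5: 54→67, due 63, tardiness 4
Sample 6: 67→82, due 71, tardiness 11
Sample 7: 82→104, due 41, tardiness 63
Sample 8: 104→123, due 72, tardiness 51
Sample 9: 123→144, due 64, tardiness 80
Maximum = 80.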